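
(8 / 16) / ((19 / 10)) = 5 / 19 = 0.26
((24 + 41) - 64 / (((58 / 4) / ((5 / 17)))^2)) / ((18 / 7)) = 110542495 / 4374882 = 25.27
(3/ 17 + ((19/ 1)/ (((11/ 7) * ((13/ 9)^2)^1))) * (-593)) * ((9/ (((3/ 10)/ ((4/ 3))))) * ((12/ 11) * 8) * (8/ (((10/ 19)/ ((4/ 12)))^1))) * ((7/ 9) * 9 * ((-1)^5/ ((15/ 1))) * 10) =9860031684608/ 347633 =28363336.29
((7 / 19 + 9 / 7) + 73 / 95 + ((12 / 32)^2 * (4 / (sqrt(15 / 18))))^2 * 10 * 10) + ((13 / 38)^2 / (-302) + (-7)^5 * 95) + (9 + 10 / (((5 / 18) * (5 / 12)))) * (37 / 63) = -19494843175845 / 12210464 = -1596568.58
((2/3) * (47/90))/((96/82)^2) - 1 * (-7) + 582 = 183281567/311040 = 589.25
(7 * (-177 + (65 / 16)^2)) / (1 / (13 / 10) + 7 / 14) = -3738917 / 4224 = -885.16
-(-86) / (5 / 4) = 344 / 5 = 68.80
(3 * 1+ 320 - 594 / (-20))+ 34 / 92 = 40603 / 115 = 353.07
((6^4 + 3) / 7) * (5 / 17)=54.58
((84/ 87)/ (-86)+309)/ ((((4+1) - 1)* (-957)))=-0.08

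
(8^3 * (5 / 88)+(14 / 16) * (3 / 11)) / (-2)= -2581 / 176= -14.66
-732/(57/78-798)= 19032/20729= 0.92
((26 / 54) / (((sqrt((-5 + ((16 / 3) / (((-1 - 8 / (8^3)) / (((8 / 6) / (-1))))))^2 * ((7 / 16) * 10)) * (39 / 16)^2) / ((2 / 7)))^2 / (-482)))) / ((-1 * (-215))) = -6416384 / 90629480319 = -0.00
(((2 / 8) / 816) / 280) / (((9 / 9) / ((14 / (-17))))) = -0.00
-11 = -11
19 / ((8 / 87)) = 1653 / 8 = 206.62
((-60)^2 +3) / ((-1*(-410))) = 3603 / 410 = 8.79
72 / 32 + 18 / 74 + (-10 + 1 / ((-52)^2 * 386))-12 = -753322195 / 38618528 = -19.51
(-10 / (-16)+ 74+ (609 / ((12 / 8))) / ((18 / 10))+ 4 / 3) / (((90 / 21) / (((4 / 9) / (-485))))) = -151963 / 2357100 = -0.06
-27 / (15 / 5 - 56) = 27 / 53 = 0.51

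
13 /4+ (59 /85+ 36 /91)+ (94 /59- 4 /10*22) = -5233699 /1825460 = -2.87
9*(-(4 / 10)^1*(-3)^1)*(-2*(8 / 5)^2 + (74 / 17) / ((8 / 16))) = 82296 / 2125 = 38.73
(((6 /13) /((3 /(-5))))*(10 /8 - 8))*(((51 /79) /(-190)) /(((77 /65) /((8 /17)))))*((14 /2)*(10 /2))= -4050 /16511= -0.25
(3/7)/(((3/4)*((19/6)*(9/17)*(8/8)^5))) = 136/399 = 0.34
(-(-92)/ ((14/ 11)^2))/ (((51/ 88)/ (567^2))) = 535605048/ 17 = 31506179.29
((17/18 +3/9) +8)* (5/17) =2.73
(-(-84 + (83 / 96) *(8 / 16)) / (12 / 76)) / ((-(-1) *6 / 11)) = 3353405 / 3456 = 970.31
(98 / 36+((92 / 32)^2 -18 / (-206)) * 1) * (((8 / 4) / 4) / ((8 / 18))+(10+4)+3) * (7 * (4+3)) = 4668489455 / 474624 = 9836.18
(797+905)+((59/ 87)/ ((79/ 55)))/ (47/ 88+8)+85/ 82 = 720838906247/ 423253086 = 1703.09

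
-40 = -40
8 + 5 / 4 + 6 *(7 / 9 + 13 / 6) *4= 959 / 12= 79.92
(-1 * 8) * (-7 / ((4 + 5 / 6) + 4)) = 336 / 53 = 6.34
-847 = -847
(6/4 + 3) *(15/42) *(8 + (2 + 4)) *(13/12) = 195/8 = 24.38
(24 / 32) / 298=3 / 1192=0.00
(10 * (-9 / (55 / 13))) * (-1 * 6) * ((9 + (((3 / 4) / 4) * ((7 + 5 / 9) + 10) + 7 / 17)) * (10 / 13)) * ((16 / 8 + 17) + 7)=6064110 / 187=32428.40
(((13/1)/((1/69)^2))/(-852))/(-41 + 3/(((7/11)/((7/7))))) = 144417/72136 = 2.00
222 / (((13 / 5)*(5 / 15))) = 3330 / 13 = 256.15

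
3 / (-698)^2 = 3 / 487204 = 0.00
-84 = -84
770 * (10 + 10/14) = 8250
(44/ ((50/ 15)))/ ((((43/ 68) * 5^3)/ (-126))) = -565488/ 26875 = -21.04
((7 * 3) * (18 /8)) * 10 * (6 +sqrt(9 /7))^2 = 2430 * sqrt(7) +35235 /2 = 24046.68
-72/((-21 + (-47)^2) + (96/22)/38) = -3762/114329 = -0.03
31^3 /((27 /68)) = 2025788 /27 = 75029.19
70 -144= -74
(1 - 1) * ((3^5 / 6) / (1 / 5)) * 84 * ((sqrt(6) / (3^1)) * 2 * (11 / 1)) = 0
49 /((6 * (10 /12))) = 49 /5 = 9.80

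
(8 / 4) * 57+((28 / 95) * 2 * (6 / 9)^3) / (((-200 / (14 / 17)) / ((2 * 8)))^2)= 52816907482 / 463303125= 114.00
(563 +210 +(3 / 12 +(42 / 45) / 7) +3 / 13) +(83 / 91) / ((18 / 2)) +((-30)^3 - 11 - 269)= -434172941 / 16380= -26506.28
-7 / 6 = -1.17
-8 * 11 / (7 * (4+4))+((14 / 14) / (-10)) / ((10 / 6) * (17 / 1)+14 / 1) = -13991 / 8890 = -1.57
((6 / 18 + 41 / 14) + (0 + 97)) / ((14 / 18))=12633 / 98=128.91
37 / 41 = 0.90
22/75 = 0.29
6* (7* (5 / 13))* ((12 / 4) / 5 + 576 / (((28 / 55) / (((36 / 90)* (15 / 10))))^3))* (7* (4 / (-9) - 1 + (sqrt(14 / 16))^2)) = -11057659 / 182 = -60756.37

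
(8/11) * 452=3616/11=328.73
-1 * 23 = -23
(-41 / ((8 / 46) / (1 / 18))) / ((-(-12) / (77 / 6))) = -72611 / 5184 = -14.01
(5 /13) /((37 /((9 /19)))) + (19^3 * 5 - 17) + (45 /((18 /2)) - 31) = 313029073 /9139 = 34252.00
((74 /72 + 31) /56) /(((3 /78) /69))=1026.03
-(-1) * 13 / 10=13 / 10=1.30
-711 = -711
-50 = -50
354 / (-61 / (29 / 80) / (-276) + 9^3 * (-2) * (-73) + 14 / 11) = 3895947 / 1171380104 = 0.00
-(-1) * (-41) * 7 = -287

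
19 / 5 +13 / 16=369 / 80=4.61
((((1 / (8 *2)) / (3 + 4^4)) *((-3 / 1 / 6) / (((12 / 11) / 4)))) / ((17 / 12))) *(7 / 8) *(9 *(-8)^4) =-6336 / 629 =-10.07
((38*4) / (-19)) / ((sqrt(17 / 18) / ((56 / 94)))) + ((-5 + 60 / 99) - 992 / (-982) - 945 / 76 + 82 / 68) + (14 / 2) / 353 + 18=25182557671 / 7389799428 - 672*sqrt(34) / 799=-1.50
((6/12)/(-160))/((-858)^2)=-1/235572480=-0.00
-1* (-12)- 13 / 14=155 / 14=11.07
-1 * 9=-9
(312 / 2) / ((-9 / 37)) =-1924 / 3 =-641.33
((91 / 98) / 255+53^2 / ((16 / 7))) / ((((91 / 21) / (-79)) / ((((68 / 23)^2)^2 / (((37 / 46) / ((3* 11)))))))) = -14385569519896608 / 204831445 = -70231255.36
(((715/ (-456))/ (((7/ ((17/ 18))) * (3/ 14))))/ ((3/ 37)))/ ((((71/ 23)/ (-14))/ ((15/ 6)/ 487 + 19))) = 1049.48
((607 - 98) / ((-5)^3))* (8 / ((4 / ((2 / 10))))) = -1018 / 625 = -1.63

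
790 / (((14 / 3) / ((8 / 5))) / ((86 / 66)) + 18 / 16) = 271760 / 1157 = 234.88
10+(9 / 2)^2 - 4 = 105 / 4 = 26.25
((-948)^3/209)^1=-851971392/209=-4076418.14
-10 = -10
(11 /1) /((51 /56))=616 /51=12.08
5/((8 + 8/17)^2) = 0.07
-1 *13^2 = -169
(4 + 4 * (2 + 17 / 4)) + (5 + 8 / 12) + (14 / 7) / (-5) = 514 / 15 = 34.27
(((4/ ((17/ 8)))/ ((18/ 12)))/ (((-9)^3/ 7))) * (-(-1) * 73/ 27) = -32704/ 1003833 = -0.03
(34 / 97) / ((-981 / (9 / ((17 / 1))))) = -2 / 10573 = -0.00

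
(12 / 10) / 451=6 / 2255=0.00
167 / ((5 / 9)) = 1503 / 5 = 300.60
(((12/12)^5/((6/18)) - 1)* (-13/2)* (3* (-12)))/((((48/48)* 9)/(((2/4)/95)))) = 0.27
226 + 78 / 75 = 5676 / 25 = 227.04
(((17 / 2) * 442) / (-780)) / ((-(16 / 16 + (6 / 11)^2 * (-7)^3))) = -34969 / 733620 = -0.05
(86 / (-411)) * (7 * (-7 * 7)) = 29498 / 411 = 71.77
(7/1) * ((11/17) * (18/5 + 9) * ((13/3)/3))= 7007/85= 82.44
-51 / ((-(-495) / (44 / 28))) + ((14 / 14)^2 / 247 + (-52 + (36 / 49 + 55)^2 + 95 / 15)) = 9075195356 / 2965235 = 3060.53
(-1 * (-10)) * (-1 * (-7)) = 70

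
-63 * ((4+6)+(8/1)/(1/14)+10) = -8316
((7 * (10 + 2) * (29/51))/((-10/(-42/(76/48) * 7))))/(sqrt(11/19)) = 1432368 * sqrt(209)/17765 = 1165.63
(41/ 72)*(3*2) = 41/ 12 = 3.42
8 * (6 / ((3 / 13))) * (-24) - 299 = -5291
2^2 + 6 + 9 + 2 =21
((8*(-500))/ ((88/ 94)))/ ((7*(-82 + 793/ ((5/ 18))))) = -29375/ 133441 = -0.22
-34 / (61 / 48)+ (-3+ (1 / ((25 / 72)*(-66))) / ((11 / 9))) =-5496963 / 184525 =-29.79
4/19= 0.21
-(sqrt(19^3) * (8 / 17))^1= -152 * sqrt(19) / 17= -38.97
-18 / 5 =-3.60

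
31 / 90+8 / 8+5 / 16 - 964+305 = -473287 / 720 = -657.34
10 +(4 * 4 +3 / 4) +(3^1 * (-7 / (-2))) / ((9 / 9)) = 37.25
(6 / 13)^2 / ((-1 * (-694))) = 18 / 58643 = 0.00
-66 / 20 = -33 / 10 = -3.30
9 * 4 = 36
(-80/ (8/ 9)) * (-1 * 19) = 1710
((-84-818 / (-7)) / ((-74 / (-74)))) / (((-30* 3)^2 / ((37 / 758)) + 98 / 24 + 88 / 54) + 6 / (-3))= 919080 / 4641792659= 0.00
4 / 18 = 2 / 9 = 0.22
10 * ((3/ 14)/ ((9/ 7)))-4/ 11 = 43/ 33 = 1.30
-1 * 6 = -6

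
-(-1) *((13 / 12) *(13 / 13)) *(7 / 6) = 91 / 72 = 1.26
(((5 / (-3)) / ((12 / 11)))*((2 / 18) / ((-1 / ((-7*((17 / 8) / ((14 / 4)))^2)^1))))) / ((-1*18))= 15895 / 653184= 0.02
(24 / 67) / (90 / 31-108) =-124 / 36381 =-0.00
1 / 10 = 0.10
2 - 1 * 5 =-3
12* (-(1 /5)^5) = -12 /3125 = -0.00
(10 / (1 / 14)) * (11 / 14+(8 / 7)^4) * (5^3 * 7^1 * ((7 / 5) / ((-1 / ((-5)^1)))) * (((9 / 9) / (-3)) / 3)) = -14956250 / 63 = -237400.79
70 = 70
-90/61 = -1.48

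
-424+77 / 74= -31299 / 74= -422.96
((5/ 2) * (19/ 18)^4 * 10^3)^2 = 6634204312890625/ 688747536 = 9632273.03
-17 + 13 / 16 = -259 / 16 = -16.19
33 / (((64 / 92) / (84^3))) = 28116396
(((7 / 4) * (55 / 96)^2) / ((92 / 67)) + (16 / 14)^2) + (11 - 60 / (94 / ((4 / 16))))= 98139113243 / 7810596864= 12.56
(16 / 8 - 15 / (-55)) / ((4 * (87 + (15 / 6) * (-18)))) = 25 / 1848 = 0.01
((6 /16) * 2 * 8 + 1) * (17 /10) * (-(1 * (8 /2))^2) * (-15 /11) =2856 /11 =259.64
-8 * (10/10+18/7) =-200/7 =-28.57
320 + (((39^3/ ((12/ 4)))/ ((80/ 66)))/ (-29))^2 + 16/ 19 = 8097794684139/ 25566400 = 316735.82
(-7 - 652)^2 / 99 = 434281 / 99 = 4386.68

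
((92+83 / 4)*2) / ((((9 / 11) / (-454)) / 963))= -120497729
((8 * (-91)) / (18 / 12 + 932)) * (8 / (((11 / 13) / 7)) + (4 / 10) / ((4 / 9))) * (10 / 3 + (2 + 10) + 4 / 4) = -263223688 / 308055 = -854.47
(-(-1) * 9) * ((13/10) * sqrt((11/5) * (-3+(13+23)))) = 1287 * sqrt(15)/50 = 99.69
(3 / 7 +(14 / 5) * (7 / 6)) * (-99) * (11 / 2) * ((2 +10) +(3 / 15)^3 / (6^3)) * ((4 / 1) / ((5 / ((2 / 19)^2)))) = -15211198948 / 71071875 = -214.03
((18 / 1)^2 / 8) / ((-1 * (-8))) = 81 / 16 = 5.06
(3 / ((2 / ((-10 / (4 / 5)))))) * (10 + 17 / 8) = -7275 / 32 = -227.34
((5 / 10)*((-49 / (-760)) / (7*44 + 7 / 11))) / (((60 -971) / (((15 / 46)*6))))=-693 / 3089310320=-0.00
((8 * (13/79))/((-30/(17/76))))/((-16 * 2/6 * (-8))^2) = -663/122961920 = -0.00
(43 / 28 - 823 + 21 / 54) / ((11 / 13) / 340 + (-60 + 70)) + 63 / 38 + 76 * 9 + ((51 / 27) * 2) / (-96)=170342536481 / 282243024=603.53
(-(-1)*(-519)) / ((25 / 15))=-1557 / 5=-311.40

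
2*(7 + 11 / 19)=288 / 19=15.16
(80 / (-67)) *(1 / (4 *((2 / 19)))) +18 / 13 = -1264 / 871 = -1.45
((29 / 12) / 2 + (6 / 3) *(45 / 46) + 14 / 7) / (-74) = -2851 / 40848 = -0.07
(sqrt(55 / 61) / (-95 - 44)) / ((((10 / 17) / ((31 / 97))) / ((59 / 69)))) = -31093* sqrt(3355) / 567499470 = -0.00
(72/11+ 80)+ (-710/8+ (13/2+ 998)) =44101/44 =1002.30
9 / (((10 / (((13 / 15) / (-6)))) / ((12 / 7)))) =-39 / 175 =-0.22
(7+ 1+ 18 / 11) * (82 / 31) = 8692 / 341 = 25.49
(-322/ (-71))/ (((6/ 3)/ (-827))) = -1875.31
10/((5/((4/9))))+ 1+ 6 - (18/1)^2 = -2845/9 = -316.11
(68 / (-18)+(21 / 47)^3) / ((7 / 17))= -58592761 / 6540849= -8.96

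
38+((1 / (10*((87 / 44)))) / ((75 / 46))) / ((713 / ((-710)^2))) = 2424506 / 40455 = 59.93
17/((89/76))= 14.52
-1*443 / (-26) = 443 / 26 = 17.04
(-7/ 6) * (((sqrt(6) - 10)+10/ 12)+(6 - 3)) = 259/ 36 - 7 * sqrt(6)/ 6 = 4.34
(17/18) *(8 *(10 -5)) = 340/9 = 37.78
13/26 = 1/2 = 0.50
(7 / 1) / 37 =7 / 37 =0.19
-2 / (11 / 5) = -10 / 11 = -0.91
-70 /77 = -10 /11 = -0.91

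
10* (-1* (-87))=870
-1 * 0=0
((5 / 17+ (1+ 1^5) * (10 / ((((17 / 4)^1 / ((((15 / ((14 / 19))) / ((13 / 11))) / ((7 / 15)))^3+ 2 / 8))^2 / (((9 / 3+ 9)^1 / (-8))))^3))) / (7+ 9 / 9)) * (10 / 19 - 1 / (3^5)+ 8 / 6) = -112499505342046352915752201823970902283612180761999877189736529411567707494466735539515885 / 2617699494851226765874462327187134159175604834230657669131785216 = -42976478225756047896828460.00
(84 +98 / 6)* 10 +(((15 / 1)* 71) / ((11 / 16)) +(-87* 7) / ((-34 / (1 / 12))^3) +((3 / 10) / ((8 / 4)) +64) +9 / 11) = 3259048072733 / 1245150720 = 2617.39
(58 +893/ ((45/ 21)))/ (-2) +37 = -6011/ 30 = -200.37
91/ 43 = 2.12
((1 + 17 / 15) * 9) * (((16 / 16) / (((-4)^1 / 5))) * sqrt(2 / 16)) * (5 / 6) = -5 * sqrt(2) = -7.07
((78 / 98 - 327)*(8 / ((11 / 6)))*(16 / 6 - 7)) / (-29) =-212.70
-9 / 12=-3 / 4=-0.75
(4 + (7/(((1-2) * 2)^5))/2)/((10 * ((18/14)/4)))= 581/480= 1.21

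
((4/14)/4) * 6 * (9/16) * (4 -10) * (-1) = 81/56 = 1.45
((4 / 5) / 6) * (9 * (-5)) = -6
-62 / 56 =-31 / 28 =-1.11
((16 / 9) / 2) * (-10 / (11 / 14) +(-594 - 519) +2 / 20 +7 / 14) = -495056 / 495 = -1000.11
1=1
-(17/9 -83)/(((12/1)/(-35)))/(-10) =2555/108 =23.66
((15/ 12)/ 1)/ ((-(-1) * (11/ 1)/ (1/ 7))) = 5/ 308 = 0.02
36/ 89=0.40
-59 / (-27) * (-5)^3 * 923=-6807125 / 27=-252115.74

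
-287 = -287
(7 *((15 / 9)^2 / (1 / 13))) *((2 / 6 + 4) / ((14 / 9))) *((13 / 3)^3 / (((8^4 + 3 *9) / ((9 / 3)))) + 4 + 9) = 1023692150 / 111321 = 9195.86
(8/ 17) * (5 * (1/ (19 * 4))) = 10/ 323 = 0.03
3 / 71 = 0.04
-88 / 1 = -88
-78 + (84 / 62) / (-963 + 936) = -21776 / 279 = -78.05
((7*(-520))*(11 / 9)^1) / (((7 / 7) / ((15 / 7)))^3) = -2145000 / 49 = -43775.51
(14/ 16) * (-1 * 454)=-1589/ 4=-397.25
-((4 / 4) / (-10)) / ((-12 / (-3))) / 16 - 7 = -4479 / 640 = -7.00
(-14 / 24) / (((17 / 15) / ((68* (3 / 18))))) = -35 / 6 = -5.83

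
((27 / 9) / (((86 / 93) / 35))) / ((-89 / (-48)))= 234360 / 3827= 61.24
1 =1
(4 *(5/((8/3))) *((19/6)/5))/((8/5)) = 2.97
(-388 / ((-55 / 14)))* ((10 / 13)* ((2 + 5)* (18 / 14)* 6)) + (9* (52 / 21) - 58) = 4070842 / 1001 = 4066.78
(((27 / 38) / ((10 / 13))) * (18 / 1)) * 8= 12636 / 95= 133.01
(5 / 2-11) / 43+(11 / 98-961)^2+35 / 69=26309655499937 / 28495068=923305.59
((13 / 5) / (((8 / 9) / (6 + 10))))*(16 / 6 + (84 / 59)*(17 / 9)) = 73944 / 295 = 250.66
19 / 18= 1.06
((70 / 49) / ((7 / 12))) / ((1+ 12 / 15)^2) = 1000 / 1323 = 0.76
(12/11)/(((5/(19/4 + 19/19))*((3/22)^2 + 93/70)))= 7084/7607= 0.93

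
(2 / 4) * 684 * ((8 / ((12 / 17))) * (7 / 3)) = 9044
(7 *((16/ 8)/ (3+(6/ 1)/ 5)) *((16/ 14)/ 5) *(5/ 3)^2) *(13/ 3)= 5200/ 567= 9.17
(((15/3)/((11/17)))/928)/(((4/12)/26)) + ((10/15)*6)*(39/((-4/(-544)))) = 108289779/5104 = 21216.65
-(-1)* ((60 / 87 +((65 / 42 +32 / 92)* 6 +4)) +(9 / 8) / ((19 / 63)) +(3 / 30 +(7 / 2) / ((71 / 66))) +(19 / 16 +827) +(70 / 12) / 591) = 760570297287949 / 893376545040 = 851.34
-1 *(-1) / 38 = 1 / 38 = 0.03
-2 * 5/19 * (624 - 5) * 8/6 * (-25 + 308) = -7007080/57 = -122931.23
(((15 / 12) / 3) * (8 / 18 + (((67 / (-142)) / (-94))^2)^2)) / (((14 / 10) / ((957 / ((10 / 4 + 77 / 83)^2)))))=6976083341484204781265575 / 647485242141372608671488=10.77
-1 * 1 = -1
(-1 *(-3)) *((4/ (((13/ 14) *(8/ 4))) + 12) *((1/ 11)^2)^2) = 552/ 190333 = 0.00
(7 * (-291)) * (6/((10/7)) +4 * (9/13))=-922761/65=-14196.32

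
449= 449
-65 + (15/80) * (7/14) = -2077/32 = -64.91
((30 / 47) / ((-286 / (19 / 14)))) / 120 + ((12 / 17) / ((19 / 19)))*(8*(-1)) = -72264515 / 12796784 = -5.65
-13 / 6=-2.17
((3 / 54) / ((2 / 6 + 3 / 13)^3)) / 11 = 6591 / 234256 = 0.03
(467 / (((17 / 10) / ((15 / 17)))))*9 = 630450 / 289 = 2181.49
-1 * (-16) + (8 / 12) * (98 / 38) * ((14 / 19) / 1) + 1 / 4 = 75883 / 4332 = 17.52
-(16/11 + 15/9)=-103/33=-3.12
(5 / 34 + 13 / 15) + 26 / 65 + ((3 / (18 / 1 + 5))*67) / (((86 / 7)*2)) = 1784923 / 1008780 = 1.77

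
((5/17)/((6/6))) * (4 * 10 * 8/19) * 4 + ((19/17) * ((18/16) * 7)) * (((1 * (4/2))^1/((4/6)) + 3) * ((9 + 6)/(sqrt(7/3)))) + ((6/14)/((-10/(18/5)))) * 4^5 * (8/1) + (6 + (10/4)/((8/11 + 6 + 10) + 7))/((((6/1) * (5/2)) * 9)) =-991088327573/796663350 + 7695 * sqrt(21)/68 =-725.48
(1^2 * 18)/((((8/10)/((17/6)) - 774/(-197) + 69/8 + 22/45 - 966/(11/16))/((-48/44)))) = 0.01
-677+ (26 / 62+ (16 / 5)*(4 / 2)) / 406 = -6086079 / 8990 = -676.98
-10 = -10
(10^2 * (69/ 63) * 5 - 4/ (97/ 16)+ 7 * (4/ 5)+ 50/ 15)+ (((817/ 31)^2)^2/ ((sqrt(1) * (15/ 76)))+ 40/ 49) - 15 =32195551183318393/ 13168485939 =2444893.92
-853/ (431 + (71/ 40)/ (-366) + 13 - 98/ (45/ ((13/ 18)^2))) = -3034564560/ 1575480499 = -1.93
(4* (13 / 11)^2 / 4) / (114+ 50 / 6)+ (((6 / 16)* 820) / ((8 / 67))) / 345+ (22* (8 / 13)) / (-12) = 4045693451 / 637329264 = 6.35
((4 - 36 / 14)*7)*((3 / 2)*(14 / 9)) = 70 / 3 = 23.33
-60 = -60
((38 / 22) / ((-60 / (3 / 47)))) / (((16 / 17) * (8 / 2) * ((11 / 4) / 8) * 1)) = -323 / 227480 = -0.00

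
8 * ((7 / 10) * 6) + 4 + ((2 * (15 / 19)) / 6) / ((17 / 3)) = 60799 / 1615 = 37.65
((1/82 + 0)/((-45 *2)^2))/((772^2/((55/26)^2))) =121/10703853568512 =0.00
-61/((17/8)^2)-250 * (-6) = 1486.49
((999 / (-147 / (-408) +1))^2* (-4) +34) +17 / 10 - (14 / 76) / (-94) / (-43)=-8283961188001 / 3839900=-2157337.74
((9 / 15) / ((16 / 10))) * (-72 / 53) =-27 / 53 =-0.51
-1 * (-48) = 48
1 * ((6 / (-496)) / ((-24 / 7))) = 0.00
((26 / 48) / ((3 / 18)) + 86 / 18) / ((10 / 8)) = 289 / 45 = 6.42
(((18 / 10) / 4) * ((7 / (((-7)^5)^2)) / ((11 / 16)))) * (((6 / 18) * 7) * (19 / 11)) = 228 / 3487704605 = 0.00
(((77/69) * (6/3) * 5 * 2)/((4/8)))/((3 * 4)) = 770/207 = 3.72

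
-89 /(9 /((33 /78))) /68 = -979 /15912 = -0.06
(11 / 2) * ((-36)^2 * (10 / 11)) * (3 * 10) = 194400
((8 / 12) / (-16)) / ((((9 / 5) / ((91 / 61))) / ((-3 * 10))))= 2275 / 2196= 1.04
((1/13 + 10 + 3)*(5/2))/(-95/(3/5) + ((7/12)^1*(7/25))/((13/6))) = -63750/308603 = -0.21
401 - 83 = 318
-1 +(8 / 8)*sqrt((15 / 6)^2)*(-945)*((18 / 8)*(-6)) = 31892.75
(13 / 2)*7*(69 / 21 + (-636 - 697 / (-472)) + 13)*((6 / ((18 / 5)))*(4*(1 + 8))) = -398318115 / 236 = -1687788.62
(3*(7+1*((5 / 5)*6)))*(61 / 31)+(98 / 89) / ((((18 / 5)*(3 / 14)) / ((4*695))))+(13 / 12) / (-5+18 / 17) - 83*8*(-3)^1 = 120515236073 / 19964124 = 6036.59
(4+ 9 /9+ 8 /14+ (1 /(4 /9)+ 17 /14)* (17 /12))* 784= 24647 /3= 8215.67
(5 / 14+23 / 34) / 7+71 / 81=69106 / 67473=1.02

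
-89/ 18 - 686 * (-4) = 49303/ 18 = 2739.06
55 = 55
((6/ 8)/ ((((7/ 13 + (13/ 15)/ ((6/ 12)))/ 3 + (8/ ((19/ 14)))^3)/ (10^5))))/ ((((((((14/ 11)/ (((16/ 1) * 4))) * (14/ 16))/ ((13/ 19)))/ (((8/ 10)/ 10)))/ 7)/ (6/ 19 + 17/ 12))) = 13916.88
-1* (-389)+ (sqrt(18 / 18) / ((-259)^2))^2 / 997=1745194420954314 / 4486360979317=389.00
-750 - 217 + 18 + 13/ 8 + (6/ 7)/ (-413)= -21910937/ 23128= -947.38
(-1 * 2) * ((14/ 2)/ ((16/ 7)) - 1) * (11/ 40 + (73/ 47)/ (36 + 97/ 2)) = -3076029/ 2541760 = -1.21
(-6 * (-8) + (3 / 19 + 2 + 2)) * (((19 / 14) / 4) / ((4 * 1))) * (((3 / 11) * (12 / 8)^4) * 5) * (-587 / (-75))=47119077 / 197120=239.04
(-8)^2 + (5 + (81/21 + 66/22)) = 531/7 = 75.86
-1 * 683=-683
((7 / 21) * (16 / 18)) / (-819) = -8 / 22113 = -0.00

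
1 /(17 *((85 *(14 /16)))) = 8 /10115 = 0.00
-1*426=-426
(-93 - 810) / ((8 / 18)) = -8127 / 4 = -2031.75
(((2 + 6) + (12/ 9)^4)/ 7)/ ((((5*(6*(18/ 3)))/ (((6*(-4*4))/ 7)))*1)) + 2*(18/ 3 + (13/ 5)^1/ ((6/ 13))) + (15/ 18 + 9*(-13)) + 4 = -10599787/ 119070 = -89.02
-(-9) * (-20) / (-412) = 45 / 103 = 0.44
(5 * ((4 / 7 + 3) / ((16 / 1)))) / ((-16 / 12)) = -375 / 448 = -0.84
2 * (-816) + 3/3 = -1631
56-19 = 37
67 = 67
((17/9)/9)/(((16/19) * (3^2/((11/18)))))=3553/209952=0.02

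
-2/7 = -0.29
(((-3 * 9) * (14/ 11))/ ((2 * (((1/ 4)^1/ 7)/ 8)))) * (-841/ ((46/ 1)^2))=8901144/ 5819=1529.67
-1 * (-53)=53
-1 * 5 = -5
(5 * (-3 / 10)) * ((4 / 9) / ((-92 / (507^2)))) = 85683 / 46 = 1862.67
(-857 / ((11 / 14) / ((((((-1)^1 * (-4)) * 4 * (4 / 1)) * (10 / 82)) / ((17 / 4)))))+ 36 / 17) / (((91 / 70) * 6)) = -256.53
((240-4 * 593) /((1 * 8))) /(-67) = 3.98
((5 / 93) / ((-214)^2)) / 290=1 / 247023624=0.00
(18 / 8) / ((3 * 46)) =3 / 184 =0.02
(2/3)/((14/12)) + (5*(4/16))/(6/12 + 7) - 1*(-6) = 283/42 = 6.74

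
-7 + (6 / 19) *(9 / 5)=-611 / 95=-6.43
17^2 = 289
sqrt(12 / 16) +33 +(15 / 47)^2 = sqrt(3) / 2 +73122 / 2209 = 33.97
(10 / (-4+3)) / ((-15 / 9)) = 6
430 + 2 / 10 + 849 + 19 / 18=115223 / 90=1280.26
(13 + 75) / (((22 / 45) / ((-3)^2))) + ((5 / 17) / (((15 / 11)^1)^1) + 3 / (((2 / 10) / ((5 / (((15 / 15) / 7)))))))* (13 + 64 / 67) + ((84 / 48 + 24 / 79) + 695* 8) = 921716009 / 63516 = 14511.56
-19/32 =-0.59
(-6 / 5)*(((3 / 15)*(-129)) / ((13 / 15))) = 2322 / 65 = 35.72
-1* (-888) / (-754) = -444 / 377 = -1.18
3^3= 27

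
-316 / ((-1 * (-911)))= -316 / 911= -0.35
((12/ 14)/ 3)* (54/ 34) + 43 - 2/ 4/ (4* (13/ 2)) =268773/ 6188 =43.43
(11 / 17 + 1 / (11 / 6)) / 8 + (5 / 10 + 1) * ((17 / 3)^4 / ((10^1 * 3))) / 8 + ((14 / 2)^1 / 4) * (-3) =3256207 / 2423520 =1.34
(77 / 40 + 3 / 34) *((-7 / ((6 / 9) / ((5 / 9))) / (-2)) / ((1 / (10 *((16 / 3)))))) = 47915 / 153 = 313.17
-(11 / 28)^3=-1331 / 21952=-0.06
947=947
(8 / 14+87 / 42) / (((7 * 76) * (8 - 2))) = 37 / 44688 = 0.00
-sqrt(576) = -24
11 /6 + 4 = 35 /6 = 5.83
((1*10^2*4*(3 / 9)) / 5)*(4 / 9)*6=71.11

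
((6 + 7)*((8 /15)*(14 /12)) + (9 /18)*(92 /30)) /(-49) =-433 /2205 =-0.20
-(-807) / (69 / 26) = 6994 / 23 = 304.09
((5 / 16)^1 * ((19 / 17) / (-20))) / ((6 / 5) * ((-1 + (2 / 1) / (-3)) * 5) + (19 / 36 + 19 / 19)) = 0.00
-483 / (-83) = 483 / 83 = 5.82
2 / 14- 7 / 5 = -44 / 35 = -1.26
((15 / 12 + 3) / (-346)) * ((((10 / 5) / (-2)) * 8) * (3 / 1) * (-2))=-102 / 173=-0.59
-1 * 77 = -77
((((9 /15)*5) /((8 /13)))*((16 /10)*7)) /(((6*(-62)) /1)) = -0.15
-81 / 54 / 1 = -1.50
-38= -38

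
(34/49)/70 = 0.01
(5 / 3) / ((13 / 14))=70 / 39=1.79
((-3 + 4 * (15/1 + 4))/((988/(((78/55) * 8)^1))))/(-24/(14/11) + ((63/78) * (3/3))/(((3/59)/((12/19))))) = -0.09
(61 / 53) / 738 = 61 / 39114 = 0.00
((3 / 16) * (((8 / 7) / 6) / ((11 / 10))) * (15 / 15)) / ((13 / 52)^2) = 0.52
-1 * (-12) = 12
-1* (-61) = 61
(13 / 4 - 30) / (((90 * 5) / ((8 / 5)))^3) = -1712 / 1423828125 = -0.00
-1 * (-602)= 602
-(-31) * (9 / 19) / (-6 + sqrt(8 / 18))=-837 / 304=-2.75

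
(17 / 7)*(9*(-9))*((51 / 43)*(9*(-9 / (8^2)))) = 5688387 / 19264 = 295.29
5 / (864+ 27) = 5 / 891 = 0.01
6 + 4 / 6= 20 / 3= 6.67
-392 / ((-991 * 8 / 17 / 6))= 4998 / 991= 5.04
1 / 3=0.33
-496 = -496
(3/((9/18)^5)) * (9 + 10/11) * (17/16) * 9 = 100062/11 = 9096.55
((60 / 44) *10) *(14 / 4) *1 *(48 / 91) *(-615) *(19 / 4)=-10516500 / 143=-73541.96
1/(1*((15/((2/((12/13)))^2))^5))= 137858491849/45916502400000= 0.00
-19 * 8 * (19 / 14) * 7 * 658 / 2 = -475076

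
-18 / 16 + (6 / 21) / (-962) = -30311 / 26936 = -1.13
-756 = -756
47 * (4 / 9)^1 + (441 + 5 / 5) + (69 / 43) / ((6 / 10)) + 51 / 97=17496518 / 37539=466.09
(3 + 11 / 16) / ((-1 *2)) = -59 / 32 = -1.84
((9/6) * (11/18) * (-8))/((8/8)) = -22/3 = -7.33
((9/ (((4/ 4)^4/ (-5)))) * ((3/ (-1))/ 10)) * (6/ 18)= 9/ 2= 4.50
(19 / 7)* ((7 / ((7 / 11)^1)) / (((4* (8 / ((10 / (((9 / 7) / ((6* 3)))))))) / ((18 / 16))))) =9405 / 64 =146.95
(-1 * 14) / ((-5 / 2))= 28 / 5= 5.60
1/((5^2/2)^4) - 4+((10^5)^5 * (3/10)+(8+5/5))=1171875000000000000000001953141/390625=3000000000000000000000005.00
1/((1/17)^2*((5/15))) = 867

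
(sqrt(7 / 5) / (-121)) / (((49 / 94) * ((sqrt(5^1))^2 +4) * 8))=-47 * sqrt(35) / 1067220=-0.00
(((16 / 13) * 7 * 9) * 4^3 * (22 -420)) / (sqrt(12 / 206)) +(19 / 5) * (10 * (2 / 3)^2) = 152 / 9 -4279296 * sqrt(618) / 13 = -8183184.00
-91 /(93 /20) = -1820 /93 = -19.57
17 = 17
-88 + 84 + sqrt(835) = 24.90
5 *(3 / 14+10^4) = 700015 / 14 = 50001.07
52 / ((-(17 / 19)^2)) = -18772 / 289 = -64.96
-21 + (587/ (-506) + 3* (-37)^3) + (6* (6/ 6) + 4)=-76897407/ 506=-151971.16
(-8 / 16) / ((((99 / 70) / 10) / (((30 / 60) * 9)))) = -15.91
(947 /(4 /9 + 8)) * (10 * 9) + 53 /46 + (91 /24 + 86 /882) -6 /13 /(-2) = 202395832993 /20042568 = 10098.30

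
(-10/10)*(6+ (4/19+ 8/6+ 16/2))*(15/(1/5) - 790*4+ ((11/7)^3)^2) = 106667195048/2235331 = 47718.75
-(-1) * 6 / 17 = 0.35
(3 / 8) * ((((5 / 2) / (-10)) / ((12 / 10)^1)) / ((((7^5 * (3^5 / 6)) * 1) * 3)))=-5 / 130691232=-0.00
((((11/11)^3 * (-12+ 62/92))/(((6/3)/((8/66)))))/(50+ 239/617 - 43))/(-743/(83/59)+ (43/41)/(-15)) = 5469590855/31093404190376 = 0.00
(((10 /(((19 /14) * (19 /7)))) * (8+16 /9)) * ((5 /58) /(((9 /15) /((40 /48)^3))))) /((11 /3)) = 1531250 /2543967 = 0.60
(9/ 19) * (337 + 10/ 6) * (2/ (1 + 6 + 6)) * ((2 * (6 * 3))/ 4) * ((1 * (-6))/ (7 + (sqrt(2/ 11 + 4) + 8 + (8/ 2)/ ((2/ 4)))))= -53.21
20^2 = 400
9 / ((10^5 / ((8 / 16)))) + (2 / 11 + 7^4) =5282600099 / 2200000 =2401.18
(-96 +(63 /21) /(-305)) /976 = -29283 /297680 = -0.10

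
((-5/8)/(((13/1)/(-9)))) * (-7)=-315/104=-3.03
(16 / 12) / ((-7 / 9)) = -12 / 7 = -1.71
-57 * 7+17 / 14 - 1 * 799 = -16755 / 14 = -1196.79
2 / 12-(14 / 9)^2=-365 / 162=-2.25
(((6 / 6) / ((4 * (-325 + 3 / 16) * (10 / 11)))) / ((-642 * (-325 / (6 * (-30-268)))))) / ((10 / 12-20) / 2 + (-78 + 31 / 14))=-550704 / 6479919077125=-0.00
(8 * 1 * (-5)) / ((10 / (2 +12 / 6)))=-16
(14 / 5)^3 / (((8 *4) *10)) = 343 / 5000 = 0.07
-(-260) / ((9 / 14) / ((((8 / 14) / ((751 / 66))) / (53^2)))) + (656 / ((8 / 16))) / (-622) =-4137380752 / 1968218547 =-2.10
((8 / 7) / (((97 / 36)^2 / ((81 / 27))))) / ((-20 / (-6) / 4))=186624 / 329315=0.57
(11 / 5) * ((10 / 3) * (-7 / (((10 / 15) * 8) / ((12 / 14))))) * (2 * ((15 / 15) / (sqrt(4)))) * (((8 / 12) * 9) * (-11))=1089 / 2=544.50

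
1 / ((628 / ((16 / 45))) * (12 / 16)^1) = 16 / 21195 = 0.00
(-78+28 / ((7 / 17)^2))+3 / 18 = 3667 / 42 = 87.31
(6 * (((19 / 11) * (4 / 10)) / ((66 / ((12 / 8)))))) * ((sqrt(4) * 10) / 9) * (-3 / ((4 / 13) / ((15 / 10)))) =-741 / 242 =-3.06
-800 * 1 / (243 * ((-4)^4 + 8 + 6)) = -0.01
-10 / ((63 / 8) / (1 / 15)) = -16 / 189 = -0.08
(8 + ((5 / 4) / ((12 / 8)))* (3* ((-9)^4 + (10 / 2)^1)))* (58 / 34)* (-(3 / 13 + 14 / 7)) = -62496.57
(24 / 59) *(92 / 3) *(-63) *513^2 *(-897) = 10945750312224 / 59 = 185521191732.61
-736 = -736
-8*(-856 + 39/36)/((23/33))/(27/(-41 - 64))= -7899430/207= -38161.50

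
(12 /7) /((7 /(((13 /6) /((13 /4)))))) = 8 /49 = 0.16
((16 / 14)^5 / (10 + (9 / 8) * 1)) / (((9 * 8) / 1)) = 32768 / 13462407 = 0.00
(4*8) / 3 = 10.67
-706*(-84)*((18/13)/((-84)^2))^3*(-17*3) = -54009/2363198656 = -0.00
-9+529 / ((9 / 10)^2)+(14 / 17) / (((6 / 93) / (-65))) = -255598 / 1377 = -185.62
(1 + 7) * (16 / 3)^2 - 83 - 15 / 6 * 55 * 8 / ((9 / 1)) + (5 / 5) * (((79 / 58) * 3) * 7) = 50.94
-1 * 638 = -638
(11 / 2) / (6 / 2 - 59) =-11 / 112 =-0.10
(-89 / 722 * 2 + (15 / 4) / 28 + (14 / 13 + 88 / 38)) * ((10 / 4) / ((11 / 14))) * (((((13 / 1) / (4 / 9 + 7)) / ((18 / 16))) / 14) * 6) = 25861125 / 3724798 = 6.94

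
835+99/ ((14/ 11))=12779/ 14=912.79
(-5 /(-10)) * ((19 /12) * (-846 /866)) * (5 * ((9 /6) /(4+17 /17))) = -8037 /6928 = -1.16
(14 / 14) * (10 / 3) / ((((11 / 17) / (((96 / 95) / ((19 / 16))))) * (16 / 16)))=17408 / 3971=4.38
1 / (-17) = -1 / 17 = -0.06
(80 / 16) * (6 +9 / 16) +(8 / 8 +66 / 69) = 12795 / 368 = 34.77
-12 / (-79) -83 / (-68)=7373 / 5372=1.37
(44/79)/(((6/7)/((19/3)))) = 2926/711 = 4.12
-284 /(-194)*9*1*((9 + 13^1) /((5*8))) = 7029 /970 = 7.25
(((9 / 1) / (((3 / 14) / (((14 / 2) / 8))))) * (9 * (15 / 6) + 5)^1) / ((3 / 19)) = 51205 / 8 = 6400.62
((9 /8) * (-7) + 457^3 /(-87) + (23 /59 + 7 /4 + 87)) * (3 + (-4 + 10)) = -135138682911 /13688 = -9872785.13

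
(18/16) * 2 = 9/4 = 2.25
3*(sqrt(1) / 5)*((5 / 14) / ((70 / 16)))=12 / 245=0.05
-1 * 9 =-9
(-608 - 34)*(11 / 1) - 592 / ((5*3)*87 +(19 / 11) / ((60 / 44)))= -69190854 / 9797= -7062.45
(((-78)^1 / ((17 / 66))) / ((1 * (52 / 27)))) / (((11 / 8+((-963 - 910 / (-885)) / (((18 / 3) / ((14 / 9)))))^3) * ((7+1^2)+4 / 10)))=176817850245180 / 146536259323284811043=0.00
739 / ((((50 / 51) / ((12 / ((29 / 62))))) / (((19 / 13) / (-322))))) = -133192926 / 1517425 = -87.78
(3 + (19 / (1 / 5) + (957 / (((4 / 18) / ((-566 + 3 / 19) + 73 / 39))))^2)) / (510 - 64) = 13225939374.55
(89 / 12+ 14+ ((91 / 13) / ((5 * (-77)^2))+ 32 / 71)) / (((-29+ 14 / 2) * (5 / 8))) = -78903137 / 49613025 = -1.59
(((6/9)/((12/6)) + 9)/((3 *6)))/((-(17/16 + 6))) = -224/3051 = -0.07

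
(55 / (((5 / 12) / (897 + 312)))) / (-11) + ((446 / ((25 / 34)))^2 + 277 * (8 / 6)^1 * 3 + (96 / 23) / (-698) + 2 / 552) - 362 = 21320897863429 / 60202500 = 354153.03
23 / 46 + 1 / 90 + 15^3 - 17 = 151133 / 45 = 3358.51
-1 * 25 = -25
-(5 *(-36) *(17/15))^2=-41616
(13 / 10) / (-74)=-0.02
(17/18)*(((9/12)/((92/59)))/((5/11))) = 11033/11040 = 1.00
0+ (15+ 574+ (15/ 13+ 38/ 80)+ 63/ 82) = 12608587/ 21320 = 591.40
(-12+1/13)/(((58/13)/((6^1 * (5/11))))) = -2325/319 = -7.29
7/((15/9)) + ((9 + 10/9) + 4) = 18.31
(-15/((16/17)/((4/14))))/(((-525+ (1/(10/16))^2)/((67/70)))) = 85425/10239824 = 0.01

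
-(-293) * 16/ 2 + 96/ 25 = 58696/ 25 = 2347.84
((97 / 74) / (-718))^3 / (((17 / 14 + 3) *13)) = -0.00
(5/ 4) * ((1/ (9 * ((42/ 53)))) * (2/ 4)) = 265/ 3024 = 0.09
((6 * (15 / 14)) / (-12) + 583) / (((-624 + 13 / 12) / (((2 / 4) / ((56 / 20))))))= -48927 / 293020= -0.17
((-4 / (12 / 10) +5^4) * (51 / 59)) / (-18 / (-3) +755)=31705 / 44899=0.71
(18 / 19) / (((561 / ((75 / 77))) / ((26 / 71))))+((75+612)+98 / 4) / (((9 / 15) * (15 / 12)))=55281453446 / 58272753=948.67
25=25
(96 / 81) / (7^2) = 32 / 1323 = 0.02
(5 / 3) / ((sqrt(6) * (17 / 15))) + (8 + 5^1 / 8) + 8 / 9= 25 * sqrt(6) / 102 + 685 / 72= 10.11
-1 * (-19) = 19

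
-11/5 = -2.20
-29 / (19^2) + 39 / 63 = 0.54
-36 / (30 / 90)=-108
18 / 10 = 9 / 5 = 1.80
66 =66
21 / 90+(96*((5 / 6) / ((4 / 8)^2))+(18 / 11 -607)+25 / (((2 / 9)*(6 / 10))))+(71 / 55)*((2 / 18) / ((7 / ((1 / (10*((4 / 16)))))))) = -1691303 / 17325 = -97.62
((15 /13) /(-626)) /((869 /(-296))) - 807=-2853518307 /3535961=-807.00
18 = 18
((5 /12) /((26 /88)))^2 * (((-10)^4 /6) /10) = 1512500 /4563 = 331.47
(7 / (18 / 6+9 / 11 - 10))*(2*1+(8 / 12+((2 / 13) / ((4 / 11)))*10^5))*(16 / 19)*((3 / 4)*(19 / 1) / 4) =-31764502 / 221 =-143730.78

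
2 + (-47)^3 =-103821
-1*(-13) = 13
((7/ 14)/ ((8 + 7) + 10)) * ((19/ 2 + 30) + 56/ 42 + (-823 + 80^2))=33707/ 300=112.36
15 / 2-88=-161 / 2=-80.50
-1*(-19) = 19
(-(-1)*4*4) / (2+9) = 1.45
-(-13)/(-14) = -13/14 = -0.93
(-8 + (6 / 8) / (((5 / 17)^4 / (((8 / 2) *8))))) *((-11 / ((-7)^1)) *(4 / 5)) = 87978176 / 21875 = 4021.86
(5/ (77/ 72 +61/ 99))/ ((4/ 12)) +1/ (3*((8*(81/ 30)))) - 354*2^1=-20158835/ 28836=-699.09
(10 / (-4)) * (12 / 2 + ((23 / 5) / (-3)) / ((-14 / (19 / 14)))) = -18077 / 1176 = -15.37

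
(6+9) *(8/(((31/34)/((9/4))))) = 9180/31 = 296.13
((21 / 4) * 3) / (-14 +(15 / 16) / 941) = -237132 / 210769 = -1.13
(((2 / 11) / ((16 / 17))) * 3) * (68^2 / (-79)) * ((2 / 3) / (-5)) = 19652 / 4345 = 4.52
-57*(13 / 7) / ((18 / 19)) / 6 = -18.62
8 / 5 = 1.60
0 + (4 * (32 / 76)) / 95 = 32 / 1805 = 0.02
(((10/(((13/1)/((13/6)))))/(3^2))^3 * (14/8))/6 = 875/472392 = 0.00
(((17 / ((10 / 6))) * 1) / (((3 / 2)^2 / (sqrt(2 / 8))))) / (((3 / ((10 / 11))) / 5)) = 340 / 99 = 3.43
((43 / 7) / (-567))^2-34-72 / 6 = -46.00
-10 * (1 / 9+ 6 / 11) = -650 / 99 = -6.57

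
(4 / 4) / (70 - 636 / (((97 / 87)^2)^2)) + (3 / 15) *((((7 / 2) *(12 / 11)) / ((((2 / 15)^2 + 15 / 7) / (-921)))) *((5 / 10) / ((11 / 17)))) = -284722388082053303 / 1131945408257158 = -251.53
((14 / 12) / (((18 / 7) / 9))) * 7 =343 / 12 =28.58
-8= -8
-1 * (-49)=49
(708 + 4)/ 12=178/ 3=59.33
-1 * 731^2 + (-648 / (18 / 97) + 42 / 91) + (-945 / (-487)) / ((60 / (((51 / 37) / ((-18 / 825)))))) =-1007926577441 / 1873976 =-537854.58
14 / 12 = 7 / 6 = 1.17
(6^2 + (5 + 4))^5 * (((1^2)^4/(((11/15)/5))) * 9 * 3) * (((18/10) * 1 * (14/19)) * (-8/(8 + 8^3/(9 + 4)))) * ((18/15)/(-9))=2331697387500/2299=1014222439.10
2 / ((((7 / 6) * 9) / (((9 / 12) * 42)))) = 6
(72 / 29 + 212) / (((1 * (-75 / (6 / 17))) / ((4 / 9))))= -9952 / 22185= -0.45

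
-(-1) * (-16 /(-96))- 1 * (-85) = 511 /6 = 85.17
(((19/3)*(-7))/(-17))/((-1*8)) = -133/408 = -0.33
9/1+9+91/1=109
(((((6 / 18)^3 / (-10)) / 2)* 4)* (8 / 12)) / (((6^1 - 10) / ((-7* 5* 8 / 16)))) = -7 / 324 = -0.02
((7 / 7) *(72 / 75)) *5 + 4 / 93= 2252 / 465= 4.84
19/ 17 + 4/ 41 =847/ 697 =1.22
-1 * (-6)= 6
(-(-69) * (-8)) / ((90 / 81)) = -2484 / 5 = -496.80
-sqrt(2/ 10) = -sqrt(5)/ 5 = -0.45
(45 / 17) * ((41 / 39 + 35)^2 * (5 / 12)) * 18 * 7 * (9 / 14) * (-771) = -257198718825 / 2873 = -89522700.60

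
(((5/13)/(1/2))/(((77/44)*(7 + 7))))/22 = 10/7007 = 0.00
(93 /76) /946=93 /71896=0.00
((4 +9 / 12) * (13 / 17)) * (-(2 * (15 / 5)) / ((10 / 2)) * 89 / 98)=-65949 / 16660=-3.96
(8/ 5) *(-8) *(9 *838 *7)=-3378816/ 5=-675763.20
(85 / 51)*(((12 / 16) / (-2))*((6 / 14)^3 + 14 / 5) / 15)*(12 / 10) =-4937 / 34300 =-0.14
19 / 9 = 2.11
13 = 13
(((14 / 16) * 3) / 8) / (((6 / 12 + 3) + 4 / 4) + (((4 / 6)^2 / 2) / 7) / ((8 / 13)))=1323 / 18352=0.07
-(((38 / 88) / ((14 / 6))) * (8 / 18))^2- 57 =-3041938 / 53361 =-57.01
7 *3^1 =21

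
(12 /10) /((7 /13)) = 78 /35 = 2.23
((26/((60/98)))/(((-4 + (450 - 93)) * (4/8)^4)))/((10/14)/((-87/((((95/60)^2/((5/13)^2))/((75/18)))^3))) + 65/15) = 21485520000000000/42203689378171051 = 0.51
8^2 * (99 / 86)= 3168 / 43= 73.67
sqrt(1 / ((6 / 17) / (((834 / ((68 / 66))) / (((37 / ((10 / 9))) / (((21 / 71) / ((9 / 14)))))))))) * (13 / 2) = 91 * sqrt(40166830) / 15762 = 36.59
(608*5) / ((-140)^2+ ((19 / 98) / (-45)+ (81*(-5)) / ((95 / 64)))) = 254721600 / 1619422199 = 0.16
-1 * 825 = -825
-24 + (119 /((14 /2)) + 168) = 161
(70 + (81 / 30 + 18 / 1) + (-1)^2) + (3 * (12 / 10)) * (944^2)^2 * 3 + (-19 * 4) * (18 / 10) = 85765324013117 / 10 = 8576532401311.70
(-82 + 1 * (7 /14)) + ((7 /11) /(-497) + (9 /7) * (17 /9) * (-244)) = -7370311 /10934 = -674.07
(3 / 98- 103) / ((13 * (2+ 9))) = -10091 / 14014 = -0.72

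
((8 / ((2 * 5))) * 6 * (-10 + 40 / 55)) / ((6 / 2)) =-14.84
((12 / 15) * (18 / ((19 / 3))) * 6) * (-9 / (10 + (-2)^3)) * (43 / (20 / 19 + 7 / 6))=-1504656 / 1265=-1189.45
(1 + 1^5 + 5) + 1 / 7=50 / 7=7.14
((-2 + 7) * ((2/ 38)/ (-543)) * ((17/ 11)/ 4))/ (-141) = 85/ 64006668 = 0.00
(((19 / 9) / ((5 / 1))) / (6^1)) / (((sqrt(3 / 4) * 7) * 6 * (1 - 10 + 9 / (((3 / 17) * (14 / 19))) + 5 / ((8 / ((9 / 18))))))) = 152 * sqrt(3) / 8236485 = 0.00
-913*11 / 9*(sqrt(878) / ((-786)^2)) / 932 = -10043*sqrt(878) / 5182072848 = -0.00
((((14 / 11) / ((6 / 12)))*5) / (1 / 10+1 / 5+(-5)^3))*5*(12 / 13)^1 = -84000 / 178321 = -0.47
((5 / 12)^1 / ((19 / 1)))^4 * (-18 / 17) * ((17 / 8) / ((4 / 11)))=-0.00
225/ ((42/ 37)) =2775/ 14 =198.21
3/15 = 0.20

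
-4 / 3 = -1.33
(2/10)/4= 1/20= 0.05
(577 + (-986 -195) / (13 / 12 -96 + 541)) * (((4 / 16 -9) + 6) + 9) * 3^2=691764525 / 21412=32307.33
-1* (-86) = 86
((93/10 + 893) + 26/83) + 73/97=72729983/80510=903.37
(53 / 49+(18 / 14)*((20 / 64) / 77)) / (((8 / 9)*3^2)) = 1339 / 9856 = 0.14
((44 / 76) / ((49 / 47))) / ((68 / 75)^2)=2908125 / 4304944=0.68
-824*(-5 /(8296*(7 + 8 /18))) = 4635 /69479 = 0.07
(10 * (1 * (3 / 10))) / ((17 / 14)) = 42 / 17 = 2.47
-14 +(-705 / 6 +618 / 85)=-21119 / 170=-124.23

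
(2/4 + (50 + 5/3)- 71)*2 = -113/3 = -37.67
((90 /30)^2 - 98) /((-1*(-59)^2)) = 89 /3481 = 0.03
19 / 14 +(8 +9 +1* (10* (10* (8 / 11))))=14027 / 154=91.08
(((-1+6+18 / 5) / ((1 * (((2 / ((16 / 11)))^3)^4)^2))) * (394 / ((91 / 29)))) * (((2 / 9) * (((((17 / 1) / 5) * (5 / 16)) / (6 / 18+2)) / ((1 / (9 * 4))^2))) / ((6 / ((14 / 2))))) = 354988099311473897106711773184 / 4481628367492463048093887655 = 79.21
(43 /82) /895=43 /73390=0.00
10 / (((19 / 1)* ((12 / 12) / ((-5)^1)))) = -2.63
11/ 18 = 0.61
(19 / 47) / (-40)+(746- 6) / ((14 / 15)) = 10433867 / 13160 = 792.85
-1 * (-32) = 32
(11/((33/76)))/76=1/3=0.33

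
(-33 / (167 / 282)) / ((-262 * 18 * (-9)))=-0.00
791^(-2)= 0.00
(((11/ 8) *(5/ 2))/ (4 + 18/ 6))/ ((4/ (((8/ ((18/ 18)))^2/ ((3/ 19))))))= 1045/ 21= 49.76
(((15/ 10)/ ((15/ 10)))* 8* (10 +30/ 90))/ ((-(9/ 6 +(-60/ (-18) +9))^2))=-2976/ 6889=-0.43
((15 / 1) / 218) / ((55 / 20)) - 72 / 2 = -35.97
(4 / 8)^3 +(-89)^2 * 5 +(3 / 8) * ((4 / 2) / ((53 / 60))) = 16792933 / 424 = 39605.97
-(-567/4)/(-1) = -567/4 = -141.75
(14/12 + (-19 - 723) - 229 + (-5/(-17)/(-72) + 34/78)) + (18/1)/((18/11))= -15250085/15912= -958.40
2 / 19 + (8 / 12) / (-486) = 0.10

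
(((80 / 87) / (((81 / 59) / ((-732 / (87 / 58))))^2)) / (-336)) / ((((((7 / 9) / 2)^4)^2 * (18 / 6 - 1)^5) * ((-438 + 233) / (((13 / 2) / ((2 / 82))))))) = 31424945939712 / 1170254603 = 26853.08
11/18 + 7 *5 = 641/18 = 35.61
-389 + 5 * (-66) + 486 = -233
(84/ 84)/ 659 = 1/ 659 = 0.00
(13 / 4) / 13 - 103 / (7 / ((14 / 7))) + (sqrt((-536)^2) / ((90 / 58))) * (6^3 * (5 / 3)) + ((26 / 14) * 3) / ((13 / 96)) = 3482191 / 28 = 124363.96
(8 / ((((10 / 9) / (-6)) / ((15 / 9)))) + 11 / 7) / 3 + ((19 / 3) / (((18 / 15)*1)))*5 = 2.91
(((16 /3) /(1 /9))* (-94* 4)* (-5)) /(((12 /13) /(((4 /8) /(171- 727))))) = -12220 /139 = -87.91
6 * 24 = 144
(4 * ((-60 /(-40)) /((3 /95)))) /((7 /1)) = 190 /7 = 27.14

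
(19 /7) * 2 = 38 /7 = 5.43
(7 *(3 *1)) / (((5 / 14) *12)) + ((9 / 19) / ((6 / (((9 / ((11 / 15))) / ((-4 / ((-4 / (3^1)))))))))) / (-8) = 81253 / 16720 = 4.86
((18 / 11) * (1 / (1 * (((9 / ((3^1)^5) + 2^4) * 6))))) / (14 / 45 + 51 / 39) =0.01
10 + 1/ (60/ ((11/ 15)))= 9011/ 900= 10.01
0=0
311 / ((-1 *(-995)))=311 / 995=0.31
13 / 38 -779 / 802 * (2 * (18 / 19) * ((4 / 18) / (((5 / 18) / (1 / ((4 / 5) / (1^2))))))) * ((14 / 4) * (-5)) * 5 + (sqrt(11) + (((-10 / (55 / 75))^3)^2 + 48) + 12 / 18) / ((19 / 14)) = 14 * sqrt(11) / 19 + 383697785739010597 / 80985139554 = 4737881.37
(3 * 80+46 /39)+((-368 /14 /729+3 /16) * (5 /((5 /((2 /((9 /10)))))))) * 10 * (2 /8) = 242.02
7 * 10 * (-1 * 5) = -350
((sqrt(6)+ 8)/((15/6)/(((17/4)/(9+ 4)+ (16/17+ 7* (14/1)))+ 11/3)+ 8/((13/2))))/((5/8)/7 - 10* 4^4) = -113560928/45606529635 - 14195116* sqrt(6)/45606529635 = -0.00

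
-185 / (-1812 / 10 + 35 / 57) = 1425 / 1391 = 1.02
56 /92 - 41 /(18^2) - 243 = -242.52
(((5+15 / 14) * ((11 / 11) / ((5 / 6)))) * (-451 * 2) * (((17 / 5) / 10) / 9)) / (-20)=130339 / 10500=12.41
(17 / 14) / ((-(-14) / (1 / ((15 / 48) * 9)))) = 68 / 2205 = 0.03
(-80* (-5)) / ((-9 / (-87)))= 11600 / 3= 3866.67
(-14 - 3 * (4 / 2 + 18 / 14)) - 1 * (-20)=-3.86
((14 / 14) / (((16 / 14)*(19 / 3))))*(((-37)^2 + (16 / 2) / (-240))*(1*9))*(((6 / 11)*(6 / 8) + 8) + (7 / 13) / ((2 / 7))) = 238035924 / 13585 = 17521.97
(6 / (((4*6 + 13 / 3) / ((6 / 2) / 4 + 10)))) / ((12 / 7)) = 903 / 680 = 1.33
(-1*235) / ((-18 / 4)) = 470 / 9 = 52.22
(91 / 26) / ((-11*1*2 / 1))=-7 / 44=-0.16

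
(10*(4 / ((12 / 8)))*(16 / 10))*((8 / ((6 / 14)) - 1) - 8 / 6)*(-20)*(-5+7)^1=-250880 / 9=-27875.56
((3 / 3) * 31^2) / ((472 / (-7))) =-6727 / 472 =-14.25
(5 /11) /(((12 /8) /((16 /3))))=160 /99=1.62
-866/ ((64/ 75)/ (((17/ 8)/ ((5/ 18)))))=-993735/ 128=-7763.55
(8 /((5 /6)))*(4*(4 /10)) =384 /25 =15.36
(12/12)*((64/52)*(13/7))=16/7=2.29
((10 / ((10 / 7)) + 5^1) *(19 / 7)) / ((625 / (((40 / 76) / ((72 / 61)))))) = 61 / 2625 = 0.02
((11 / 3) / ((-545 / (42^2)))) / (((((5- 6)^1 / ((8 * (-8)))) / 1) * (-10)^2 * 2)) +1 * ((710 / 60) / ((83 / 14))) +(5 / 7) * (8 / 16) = -68613709 / 47496750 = -1.44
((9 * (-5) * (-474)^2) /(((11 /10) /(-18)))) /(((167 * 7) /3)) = 5459626800 /12859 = 424576.31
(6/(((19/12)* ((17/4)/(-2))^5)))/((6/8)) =-0.12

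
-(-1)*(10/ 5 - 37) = -35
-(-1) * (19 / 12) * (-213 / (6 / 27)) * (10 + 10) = -30352.50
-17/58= -0.29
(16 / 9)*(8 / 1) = 14.22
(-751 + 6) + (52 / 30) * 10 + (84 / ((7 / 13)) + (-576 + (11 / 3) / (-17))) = -19514 / 17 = -1147.88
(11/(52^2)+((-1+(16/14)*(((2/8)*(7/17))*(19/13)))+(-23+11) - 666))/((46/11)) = -343245991/2114528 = -162.33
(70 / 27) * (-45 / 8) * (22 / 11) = -175 / 6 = -29.17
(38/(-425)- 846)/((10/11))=-1977734/2125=-930.70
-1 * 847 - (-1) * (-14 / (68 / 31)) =-29015 / 34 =-853.38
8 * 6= 48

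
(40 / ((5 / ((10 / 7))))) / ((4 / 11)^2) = 605 / 7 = 86.43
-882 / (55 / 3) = -2646 / 55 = -48.11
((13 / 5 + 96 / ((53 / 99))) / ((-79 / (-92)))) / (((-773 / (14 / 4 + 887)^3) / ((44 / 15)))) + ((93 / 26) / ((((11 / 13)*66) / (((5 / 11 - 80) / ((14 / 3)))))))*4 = -366841493342754352193 / 646177407150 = -567710181.88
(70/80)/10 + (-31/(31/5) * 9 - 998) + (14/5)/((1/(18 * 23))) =9303/80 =116.29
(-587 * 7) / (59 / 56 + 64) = -230104 / 3643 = -63.16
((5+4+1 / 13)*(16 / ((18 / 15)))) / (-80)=-1.51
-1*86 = -86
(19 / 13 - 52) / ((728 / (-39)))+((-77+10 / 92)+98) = 398777 / 16744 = 23.82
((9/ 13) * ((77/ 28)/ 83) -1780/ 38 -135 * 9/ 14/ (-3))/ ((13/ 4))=-10269703/ 1865591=-5.50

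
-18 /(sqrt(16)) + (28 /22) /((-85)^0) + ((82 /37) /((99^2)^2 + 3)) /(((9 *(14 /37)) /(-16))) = -107418655781 /33284652786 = -3.23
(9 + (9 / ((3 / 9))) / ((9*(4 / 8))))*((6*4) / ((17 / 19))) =6840 / 17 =402.35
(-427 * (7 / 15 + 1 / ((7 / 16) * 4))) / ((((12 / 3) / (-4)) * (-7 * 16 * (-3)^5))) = 6649 / 408240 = 0.02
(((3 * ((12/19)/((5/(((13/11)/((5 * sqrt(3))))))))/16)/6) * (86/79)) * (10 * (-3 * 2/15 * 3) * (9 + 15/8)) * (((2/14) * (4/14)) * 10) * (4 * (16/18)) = -259376 * sqrt(3)/4045195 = -0.11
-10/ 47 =-0.21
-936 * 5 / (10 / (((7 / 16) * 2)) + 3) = -32760 / 101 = -324.36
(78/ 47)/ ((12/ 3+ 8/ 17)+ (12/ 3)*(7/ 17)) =51/ 188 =0.27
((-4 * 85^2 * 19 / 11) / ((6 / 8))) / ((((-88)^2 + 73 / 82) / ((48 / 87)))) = -2881676800 / 607772517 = -4.74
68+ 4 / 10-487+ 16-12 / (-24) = -4021 / 10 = -402.10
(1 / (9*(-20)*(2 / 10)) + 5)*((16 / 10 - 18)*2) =-7339 / 45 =-163.09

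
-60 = -60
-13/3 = -4.33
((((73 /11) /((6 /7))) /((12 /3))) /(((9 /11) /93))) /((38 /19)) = 15841 /144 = 110.01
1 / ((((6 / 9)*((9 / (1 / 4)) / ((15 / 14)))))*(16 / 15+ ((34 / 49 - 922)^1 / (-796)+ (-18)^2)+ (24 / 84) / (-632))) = 8253525 / 60311886244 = 0.00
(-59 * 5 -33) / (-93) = 328 / 93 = 3.53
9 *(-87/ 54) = -29/ 2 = -14.50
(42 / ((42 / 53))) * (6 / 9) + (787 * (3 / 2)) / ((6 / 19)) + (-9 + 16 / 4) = 3768.58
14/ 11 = 1.27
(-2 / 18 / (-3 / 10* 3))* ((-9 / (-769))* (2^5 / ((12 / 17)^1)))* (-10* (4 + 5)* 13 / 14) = -88400 / 16149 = -5.47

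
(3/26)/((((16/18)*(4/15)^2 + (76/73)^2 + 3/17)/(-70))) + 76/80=-325273062887/63130178540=-5.15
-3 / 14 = -0.21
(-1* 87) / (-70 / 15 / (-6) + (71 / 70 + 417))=-54810 / 263839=-0.21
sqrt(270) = 16.43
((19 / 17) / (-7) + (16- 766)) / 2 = -89269 / 238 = -375.08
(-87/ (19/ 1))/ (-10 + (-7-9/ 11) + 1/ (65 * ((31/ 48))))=1928355/ 7493828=0.26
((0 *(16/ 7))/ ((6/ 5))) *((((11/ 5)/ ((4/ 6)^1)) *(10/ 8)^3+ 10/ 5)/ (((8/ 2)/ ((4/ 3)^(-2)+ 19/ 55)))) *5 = 0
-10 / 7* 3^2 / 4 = -45 / 14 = -3.21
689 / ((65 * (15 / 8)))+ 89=7099 / 75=94.65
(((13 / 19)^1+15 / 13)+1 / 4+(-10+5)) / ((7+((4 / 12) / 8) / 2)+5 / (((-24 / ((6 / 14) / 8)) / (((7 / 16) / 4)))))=-8838144 / 21305479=-0.41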